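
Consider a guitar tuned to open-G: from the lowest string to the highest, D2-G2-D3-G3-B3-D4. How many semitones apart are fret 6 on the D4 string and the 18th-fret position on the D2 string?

D4 at fret 6 → G♯4 (MIDI 68); D2 at fret 18 → G♯3 (MIDI 56).
68 − 56 = 12, so the two pitches are 12 semitones apart, with G♯4 the higher.

12 semitones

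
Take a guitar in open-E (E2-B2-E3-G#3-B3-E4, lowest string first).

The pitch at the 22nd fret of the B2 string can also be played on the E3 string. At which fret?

B2 at fret 22 is B2 + 22 semitones = A4.
The open E3 string is 5 semitones above the open B2, so the same pitch on the E3 string lies at fret 22 − 5 = 17.

17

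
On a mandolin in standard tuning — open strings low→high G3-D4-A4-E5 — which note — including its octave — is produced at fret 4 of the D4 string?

The open D4 string plus 4 semitones: D–D#–E–F–F#.
No B→C boundary is crossed, so the octave stays at 4.

F♯4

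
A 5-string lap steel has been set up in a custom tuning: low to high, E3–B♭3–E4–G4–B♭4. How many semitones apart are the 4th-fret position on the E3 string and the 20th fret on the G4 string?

E3 at fret 4 → A♭3 (MIDI 56); G4 at fret 20 → E♭6 (MIDI 87).
56 − 87 = -31, so the two pitches are 31 semitones apart, with E♭6 the higher.

31 semitones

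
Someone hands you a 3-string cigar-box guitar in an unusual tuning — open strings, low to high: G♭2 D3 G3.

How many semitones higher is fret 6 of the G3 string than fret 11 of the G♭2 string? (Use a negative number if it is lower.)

G3 at fret 6 → D♭4 (MIDI 61); G♭2 at fret 11 → F3 (MIDI 53).
61 − 53 = 8, so the two pitches are 8 semitones apart.

8 semitones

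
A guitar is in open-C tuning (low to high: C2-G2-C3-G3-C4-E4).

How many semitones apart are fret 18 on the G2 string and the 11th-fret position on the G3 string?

G2 at fret 18 → C#4 (MIDI 61); G3 at fret 11 → F#4 (MIDI 66).
61 − 66 = -5, so the two pitches are 5 semitones apart, with F#4 the higher.

5 semitones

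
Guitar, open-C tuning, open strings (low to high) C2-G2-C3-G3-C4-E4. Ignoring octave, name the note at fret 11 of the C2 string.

B

The open C2 string plus 11 semitones: C–C#–D–D#–…–A–A#–B.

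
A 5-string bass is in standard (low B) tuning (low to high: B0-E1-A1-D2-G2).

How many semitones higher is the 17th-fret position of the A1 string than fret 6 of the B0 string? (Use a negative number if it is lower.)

21 semitones

A1 at fret 17 → D3 (MIDI 50); B0 at fret 6 → F1 (MIDI 29).
50 − 29 = 21, so the two pitches are 21 semitones apart.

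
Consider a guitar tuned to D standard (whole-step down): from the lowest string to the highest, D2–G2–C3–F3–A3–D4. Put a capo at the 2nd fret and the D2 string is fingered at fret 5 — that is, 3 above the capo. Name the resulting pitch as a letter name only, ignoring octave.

The capo raises the open D2 by 2 semitones to E2; fretting 3 more gives D2 + 2 + 3 = D2 + 5 semitones, landing on G.

G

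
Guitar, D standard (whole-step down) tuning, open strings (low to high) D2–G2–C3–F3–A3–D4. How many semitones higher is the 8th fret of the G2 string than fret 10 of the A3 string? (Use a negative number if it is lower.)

G2 at fret 8 → D#3 (MIDI 51); A3 at fret 10 → G4 (MIDI 67).
51 − 67 = -16, so the two pitches are 16 semitones apart.

-16 semitones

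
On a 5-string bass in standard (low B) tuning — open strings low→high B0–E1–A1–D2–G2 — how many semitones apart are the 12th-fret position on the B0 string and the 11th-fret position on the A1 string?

B0 at fret 12 → B1 (MIDI 35); A1 at fret 11 → G#2 (MIDI 44).
35 − 44 = -9, so the two pitches are 9 semitones apart, with G#2 the higher.

9 semitones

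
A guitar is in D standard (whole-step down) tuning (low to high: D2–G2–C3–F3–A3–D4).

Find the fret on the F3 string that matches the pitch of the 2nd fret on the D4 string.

D4 at fret 2 is D4 + 2 semitones = E4.
The open F3 string is 9 semitones below the open D4, so the same pitch on the F3 string lies at fret 2 + 9 = 11.

11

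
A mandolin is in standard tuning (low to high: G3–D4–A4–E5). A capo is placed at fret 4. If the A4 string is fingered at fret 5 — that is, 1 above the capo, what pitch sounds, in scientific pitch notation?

The capo raises the open A4 by 4 semitones to C♯5; fretting 1 more gives A4 + 4 + 1 = A4 + 5 semitones = D5.

D5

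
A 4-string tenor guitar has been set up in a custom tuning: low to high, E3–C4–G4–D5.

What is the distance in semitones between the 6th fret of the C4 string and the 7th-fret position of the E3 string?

7 semitones

C4 at fret 6 → F♯4 (MIDI 66); E3 at fret 7 → B3 (MIDI 59).
66 − 59 = 7, so the two pitches are 7 semitones apart, with F♯4 the higher.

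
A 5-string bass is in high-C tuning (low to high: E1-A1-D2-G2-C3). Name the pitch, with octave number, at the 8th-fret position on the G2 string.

Each fret is one semitone, so G2 + 8 = D#3.
(Equivalently spelled Eb3.)

D#3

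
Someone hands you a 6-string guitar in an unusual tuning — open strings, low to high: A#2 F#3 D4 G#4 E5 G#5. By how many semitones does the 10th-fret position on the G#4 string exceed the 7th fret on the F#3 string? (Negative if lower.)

G#4 at fret 10 → F#5 (MIDI 78); F#3 at fret 7 → C#4 (MIDI 61).
78 − 61 = 17, so the two pitches are 17 semitones apart.

17 semitones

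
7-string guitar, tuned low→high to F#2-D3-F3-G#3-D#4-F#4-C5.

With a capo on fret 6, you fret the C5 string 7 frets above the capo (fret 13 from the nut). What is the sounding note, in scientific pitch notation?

C#6

The capo raises the open C5 by 6 semitones to F#5; fretting 7 more gives C5 + 6 + 7 = C5 + 13 semitones = C#6.
(Also written Db.)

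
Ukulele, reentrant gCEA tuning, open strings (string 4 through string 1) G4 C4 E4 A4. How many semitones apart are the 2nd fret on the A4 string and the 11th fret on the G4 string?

A4 at fret 2 → B4 (MIDI 71); G4 at fret 11 → F#5 (MIDI 78).
71 − 78 = -7, so the two pitches are 7 semitones apart, with F#5 the higher.

7 semitones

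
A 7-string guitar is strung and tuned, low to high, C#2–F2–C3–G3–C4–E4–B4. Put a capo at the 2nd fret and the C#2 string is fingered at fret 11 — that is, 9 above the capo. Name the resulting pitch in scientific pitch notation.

The capo raises the open C#2 by 2 semitones to D#2; fretting 9 more gives C#2 + 2 + 9 = C#2 + 11 semitones = C3.

C3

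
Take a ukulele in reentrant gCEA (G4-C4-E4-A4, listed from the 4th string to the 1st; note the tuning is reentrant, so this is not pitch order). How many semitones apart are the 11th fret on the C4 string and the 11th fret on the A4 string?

C4 at fret 11 → B4 (MIDI 71); A4 at fret 11 → G#5 (MIDI 80).
71 − 80 = -9, so the two pitches are 9 semitones apart, with G#5 the higher.

9 semitones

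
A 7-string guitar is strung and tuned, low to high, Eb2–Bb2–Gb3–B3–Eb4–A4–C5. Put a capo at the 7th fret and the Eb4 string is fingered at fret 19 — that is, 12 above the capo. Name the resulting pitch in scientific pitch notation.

Bb5

The capo raises the open Eb4 by 7 semitones to Bb4; fretting 12 more gives Eb4 + 7 + 12 = Eb4 + 19 semitones = Bb5.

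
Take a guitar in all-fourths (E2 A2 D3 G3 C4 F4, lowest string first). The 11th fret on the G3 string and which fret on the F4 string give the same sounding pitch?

G3 at fret 11 is G3 + 11 semitones = F#4.
The open F4 string is 10 semitones above the open G3, so the same pitch on the F4 string lies at fret 11 − 10 = 1.

1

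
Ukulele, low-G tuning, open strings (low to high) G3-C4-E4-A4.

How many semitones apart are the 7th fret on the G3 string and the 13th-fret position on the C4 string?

11 semitones

G3 at fret 7 → D4 (MIDI 62); C4 at fret 13 → C#5 (MIDI 73).
62 − 73 = -11, so the two pitches are 11 semitones apart, with C#5 the higher.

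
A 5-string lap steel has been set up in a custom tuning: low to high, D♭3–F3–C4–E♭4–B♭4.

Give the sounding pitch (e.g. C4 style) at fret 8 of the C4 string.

A♭4

The open C4 string plus 8 semitones: C–Db–D–Eb–E–F–Gb–G–Ab.
No B→C boundary is crossed, so the octave stays at 4.
(Equivalently spelled G♯4.)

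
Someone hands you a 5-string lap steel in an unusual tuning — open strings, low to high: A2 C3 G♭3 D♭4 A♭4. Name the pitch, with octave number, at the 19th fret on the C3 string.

G4

C3 is MIDI 48. Adding 19 gives 67, which is G4.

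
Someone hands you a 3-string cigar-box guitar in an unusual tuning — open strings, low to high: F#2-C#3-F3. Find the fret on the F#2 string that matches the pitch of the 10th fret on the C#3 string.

Fret 10 on C#3 is MIDI 49 + 10 = 59 (B3). On the F#2 string (open MIDI 42), that pitch is 59 − 42 = fret 17.

17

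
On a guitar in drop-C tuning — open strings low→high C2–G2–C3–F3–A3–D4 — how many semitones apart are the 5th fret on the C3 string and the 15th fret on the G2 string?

5 semitones

C3 at fret 5 → F3 (MIDI 53); G2 at fret 15 → A#3 (MIDI 58).
53 − 58 = -5, so the two pitches are 5 semitones apart, with A#3 the higher.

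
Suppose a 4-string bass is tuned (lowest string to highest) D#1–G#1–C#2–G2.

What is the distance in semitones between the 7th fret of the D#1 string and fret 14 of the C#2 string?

17 semitones

D#1 at fret 7 → A#1 (MIDI 34); C#2 at fret 14 → D#3 (MIDI 51).
34 − 51 = -17, so the two pitches are 17 semitones apart, with D#3 the higher.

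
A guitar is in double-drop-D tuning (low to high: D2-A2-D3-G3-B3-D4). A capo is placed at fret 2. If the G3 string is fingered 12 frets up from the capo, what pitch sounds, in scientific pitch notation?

A4

The capo raises the open G3 by 2 semitones to A3; fretting 12 more gives G3 + 2 + 12 = G3 + 14 semitones = A4.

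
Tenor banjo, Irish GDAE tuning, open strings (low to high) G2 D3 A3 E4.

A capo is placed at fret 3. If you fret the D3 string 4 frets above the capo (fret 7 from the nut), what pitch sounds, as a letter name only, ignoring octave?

A

The capo raises the open D3 by 3 semitones to F3; fretting 4 more gives D3 + 3 + 4 = D3 + 7 semitones, landing on A.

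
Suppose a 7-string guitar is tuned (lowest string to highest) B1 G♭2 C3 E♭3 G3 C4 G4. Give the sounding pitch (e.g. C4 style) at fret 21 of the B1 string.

A♭3

The open B1 string plus 21 semitones: B–C–Db–D–…–Gb–G–Ab.
The walk passes from B into C 2 times, so the octave number goes from 1 to 3.
(Equivalently spelled G♯3.)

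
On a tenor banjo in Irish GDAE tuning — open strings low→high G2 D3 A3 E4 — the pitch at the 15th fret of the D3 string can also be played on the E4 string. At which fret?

1

Fret 15 on D3 is MIDI 50 + 15 = 65 (F4). On the E4 string (open MIDI 64), that pitch is 65 − 64 = fret 1.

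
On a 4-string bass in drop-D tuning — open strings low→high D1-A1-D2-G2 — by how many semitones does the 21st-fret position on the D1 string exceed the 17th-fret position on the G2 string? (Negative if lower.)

-13 semitones

D1 at fret 21 → B2 (MIDI 47); G2 at fret 17 → C4 (MIDI 60).
47 − 60 = -13, so the two pitches are 13 semitones apart.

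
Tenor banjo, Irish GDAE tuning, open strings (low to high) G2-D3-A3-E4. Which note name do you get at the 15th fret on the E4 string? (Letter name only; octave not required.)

The open E4 string plus 15 semitones: E–F–F#–G–…–F–F#–G.

G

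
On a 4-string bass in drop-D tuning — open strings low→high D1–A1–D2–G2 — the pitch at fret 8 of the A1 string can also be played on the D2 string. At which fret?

3

Fret 8 on A1 is MIDI 33 + 8 = 41 (F2). On the D2 string (open MIDI 38), that pitch is 41 − 38 = fret 3.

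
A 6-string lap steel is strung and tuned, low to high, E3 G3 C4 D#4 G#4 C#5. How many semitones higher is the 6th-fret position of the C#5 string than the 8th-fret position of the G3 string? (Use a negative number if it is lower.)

16 semitones

C#5 at fret 6 → G5 (MIDI 79); G3 at fret 8 → D#4 (MIDI 63).
79 − 63 = 16, so the two pitches are 16 semitones apart.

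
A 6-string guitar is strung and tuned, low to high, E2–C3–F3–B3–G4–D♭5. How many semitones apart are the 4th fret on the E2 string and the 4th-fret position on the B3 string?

19 semitones

E2 at fret 4 → A♭2 (MIDI 44); B3 at fret 4 → E♭4 (MIDI 63).
44 − 63 = -19, so the two pitches are 19 semitones apart, with E♭4 the higher.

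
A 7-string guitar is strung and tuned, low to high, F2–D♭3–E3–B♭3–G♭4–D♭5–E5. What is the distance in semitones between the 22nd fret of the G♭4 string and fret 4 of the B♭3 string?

G♭4 at fret 22 → E6 (MIDI 88); B♭3 at fret 4 → D4 (MIDI 62).
88 − 62 = 26, so the two pitches are 26 semitones apart, with E6 the higher.

26 semitones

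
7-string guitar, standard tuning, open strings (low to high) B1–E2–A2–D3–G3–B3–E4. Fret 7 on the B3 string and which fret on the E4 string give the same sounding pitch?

Fret 7 on B3 is MIDI 59 + 7 = 66 (F#4). On the E4 string (open MIDI 64), that pitch is 66 − 64 = fret 2.

2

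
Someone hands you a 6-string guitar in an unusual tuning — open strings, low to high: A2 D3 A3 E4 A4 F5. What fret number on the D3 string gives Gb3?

Gb3 is 4 semitones above the open D3 (D–Eb–E–F–Gb), so it sits at fret 4.

4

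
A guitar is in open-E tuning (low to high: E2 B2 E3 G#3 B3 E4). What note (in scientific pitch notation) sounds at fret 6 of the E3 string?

A#3

Each fret is one semitone, so E3 + 6 = A#3.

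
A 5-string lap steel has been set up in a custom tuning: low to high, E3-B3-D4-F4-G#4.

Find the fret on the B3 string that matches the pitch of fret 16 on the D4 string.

D4 at fret 16 is D4 + 16 semitones = F#5.
The open B3 string is 3 semitones below the open D4, so the same pitch on the B3 string lies at fret 16 + 3 = 19.

19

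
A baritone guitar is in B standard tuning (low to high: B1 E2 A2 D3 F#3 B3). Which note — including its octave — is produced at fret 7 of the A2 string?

Each fret is one semitone, so A2 + 7 = E3.

E3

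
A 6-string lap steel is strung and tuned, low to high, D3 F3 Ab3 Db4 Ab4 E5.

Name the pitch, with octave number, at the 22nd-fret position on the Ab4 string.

Gb6

The open Ab4 string plus 22 semitones: Ab–A–Bb–B–…–E–F–Gb.
The walk passes from B into C 2 times, so the octave number goes from 4 to 6.
(Equivalently spelled F#6.)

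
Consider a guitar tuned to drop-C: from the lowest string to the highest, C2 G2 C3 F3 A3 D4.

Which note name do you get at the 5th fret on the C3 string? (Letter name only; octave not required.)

F

C3 is MIDI 48. Adding 5 gives 53; 53 mod 12 = 5, i.e. F.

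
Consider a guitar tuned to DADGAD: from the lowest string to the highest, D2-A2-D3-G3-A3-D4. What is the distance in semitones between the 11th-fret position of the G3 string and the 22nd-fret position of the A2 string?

G3 at fret 11 → F#4 (MIDI 66); A2 at fret 22 → G4 (MIDI 67).
66 − 67 = -1, so the two pitches are 1 semitone apart, with G4 the higher.

1 semitone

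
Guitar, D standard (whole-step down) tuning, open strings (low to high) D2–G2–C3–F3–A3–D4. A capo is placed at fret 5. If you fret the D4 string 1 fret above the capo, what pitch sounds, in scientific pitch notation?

The capo raises the open D4 by 5 semitones to G4; fretting 1 more gives D4 + 5 + 1 = D4 + 6 semitones = G#4.

G#4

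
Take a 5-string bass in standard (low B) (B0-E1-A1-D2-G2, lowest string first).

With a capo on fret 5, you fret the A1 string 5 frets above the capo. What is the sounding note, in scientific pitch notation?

The capo raises the open A1 by 5 semitones to D2; fretting 5 more gives A1 + 5 + 5 = A1 + 10 semitones = G2.

G2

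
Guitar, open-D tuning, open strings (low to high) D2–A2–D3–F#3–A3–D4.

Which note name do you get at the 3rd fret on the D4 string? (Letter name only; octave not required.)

F

Each fret is one semitone, so D4 + 3 = F.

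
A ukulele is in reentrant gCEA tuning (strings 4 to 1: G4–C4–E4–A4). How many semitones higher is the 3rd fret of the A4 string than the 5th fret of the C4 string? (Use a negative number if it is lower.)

7 semitones

A4 at fret 3 → C5 (MIDI 72); C4 at fret 5 → F4 (MIDI 65).
72 − 65 = 7, so the two pitches are 7 semitones apart.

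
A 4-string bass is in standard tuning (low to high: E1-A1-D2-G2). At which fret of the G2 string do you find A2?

A2 is 2 semitones above the open G2 (G–G#–A), so it sits at fret 2.

2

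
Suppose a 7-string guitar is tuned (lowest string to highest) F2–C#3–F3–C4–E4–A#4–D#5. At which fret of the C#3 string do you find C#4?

12

C#4 is 12 semitones above the open C#3 (C#–D–D#–E–…–B–C–C#), so it sits at fret 12.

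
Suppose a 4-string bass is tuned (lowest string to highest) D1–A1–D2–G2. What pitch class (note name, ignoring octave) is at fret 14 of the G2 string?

G2 is MIDI 43. Adding 14 gives 57; 57 mod 12 = 9, i.e. A.

A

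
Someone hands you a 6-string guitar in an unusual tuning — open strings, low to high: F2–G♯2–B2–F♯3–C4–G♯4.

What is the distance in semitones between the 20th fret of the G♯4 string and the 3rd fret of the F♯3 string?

G♯4 at fret 20 → E6 (MIDI 88); F♯3 at fret 3 → A3 (MIDI 57).
88 − 57 = 31, so the two pitches are 31 semitones apart, with E6 the higher.

31 semitones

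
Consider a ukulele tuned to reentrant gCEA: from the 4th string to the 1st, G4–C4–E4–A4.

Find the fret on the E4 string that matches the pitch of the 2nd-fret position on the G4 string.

Fret 2 on G4 is MIDI 67 + 2 = 69 (A4). On the E4 string (open MIDI 64), that pitch is 69 − 64 = fret 5.

5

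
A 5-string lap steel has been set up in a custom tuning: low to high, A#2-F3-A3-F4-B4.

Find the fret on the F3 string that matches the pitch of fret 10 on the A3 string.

A3 at fret 10 is A3 + 10 semitones = G4.
The open F3 string is 4 semitones below the open A3, so the same pitch on the F3 string lies at fret 10 + 4 = 14.

14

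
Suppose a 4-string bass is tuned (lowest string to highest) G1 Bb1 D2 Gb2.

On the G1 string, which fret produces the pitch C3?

C3 is 17 semitones above the open G1 (G–Ab–A–Bb–…–Bb–B–C), so it sits at fret 17.

17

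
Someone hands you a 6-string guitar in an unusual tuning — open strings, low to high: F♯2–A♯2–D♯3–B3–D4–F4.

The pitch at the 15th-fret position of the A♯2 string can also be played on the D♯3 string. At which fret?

10

Fret 15 on A♯2 is MIDI 46 + 15 = 61 (C♯4). On the D♯3 string (open MIDI 51), that pitch is 61 − 51 = fret 10.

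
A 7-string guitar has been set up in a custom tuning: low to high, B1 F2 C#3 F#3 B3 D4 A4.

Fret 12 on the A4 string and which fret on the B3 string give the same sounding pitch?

A4 at fret 12 is A4 + 12 semitones = A5.
The open B3 string is 10 semitones below the open A4, so the same pitch on the B3 string lies at fret 12 + 10 = 22.

22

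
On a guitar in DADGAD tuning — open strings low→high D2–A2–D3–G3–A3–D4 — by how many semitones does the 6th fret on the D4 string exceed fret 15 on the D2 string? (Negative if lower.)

15 semitones

D4 at fret 6 → G♯4 (MIDI 68); D2 at fret 15 → F3 (MIDI 53).
68 − 53 = 15, so the two pitches are 15 semitones apart.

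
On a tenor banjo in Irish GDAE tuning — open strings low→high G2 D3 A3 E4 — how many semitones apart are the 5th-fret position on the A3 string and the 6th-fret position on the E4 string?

A3 at fret 5 → D4 (MIDI 62); E4 at fret 6 → A#4 (MIDI 70).
62 − 70 = -8, so the two pitches are 8 semitones apart, with A#4 the higher.

8 semitones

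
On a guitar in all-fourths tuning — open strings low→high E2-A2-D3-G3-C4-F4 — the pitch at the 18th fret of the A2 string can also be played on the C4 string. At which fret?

Fret 18 on A2 is MIDI 45 + 18 = 63 (D#4). On the C4 string (open MIDI 60), that pitch is 63 − 60 = fret 3.

3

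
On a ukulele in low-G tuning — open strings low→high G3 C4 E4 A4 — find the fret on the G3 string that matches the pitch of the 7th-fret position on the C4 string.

Fret 7 on C4 is MIDI 60 + 7 = 67 (G4). On the G3 string (open MIDI 55), that pitch is 67 − 55 = fret 12.

12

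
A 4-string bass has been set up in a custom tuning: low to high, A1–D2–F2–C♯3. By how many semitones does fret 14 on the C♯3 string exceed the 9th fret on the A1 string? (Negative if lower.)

21 semitones

C♯3 at fret 14 → D♯4 (MIDI 63); A1 at fret 9 → F♯2 (MIDI 42).
63 − 42 = 21, so the two pitches are 21 semitones apart.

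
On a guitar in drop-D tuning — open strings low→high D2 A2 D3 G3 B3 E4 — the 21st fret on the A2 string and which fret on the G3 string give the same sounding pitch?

11

Fret 21 on A2 is MIDI 45 + 21 = 66 (F#4). On the G3 string (open MIDI 55), that pitch is 66 − 55 = fret 11.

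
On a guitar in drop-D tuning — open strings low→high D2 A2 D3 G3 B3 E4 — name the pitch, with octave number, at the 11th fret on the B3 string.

A#4

The open B3 string plus 11 semitones: B–C–C#–D–…–G#–A–A#.
The walk passes from B into C once, so the octave number goes from 3 to 4.
(Equivalently spelled Bb4.)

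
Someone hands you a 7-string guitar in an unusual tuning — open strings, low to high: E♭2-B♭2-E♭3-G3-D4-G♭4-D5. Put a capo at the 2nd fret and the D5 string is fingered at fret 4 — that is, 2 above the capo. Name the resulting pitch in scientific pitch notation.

The capo raises the open D5 by 2 semitones to E5; fretting 2 more gives D5 + 2 + 2 = D5 + 4 semitones = G♭5.
(Also written F♯.)

G♭5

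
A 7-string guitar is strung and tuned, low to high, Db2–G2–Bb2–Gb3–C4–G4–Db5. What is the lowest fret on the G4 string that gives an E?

9

From G4, count semitones up the chromatic scale until reaching E: G–Ab–A–Bb–B–C–Db–D–Eb–E — 9 steps.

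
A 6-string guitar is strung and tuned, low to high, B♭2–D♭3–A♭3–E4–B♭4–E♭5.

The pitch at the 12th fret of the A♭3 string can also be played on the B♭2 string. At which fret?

22

A♭3 at fret 12 is A♭3 + 12 semitones = A♭4.
The open B♭2 string is 10 semitones below the open A♭3, so the same pitch on the B♭2 string lies at fret 12 + 10 = 22.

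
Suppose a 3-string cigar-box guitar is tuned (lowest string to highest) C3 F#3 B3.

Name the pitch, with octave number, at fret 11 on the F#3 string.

F4

The open F#3 string plus 11 semitones: F#–G–G#–A–…–D#–E–F.
The walk passes from B into C once, so the octave number goes from 3 to 4.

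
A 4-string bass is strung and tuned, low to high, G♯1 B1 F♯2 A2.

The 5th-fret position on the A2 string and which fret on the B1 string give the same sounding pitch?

Fret 5 on A2 is MIDI 45 + 5 = 50 (D3). On the B1 string (open MIDI 35), that pitch is 50 − 35 = fret 15.

15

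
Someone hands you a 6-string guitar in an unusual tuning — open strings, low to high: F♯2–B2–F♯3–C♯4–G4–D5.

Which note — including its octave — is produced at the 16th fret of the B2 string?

D♯4

Each fret is one semitone, so B2 + 16 = D♯4.
(Equivalently spelled E♭4.)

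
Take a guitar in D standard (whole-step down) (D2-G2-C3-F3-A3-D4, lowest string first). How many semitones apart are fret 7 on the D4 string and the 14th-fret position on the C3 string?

7 semitones

D4 at fret 7 → A4 (MIDI 69); C3 at fret 14 → D4 (MIDI 62).
69 − 62 = 7, so the two pitches are 7 semitones apart, with A4 the higher.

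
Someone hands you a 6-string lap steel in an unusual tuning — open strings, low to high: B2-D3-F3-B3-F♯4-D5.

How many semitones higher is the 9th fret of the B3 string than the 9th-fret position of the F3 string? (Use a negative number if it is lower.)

6 semitones

B3 at fret 9 → G♯4 (MIDI 68); F3 at fret 9 → D4 (MIDI 62).
68 − 62 = 6, so the two pitches are 6 semitones apart.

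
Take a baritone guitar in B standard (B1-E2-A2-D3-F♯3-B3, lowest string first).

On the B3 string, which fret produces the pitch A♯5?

23

A♯5 is 23 semitones above the open B3 (B–C–C#–D–…–G#–A–A#), so it sits at fret 23.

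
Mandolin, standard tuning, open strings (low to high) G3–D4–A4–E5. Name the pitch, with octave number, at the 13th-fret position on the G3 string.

G♯4

Each fret is one semitone, so G3 + 13 = G♯4.
(Equivalently spelled A♭4.)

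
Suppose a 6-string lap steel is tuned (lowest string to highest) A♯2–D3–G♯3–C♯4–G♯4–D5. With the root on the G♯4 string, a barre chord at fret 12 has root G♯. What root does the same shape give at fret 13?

Moving from fret 12 to fret 13 shifts the root by 1 semitone.
G♯ up 1 semitone is A.

A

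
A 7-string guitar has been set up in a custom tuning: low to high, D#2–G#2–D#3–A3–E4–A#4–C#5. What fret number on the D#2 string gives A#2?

A#2 is 7 semitones above the open D#2 (D#–E–F–F#–G–G#–A–A#), so it sits at fret 7.

7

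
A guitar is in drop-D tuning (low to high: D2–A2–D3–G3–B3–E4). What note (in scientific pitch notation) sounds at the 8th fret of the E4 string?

The open E4 string plus 8 semitones: E–F–F#–G–G#–A–A#–B–C.
The walk passes from B into C once, so the octave number goes from 4 to 5.

C5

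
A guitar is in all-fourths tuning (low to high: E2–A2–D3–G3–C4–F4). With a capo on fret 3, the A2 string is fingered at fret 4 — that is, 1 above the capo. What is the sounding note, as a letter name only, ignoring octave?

C#

The capo raises the open A2 by 3 semitones to C3; fretting 1 more gives A2 + 3 + 1 = A2 + 4 semitones, landing on C#.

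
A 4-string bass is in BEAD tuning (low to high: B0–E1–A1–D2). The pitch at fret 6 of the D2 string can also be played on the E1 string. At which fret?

D2 at fret 6 is D2 + 6 semitones = G#2.
The open E1 string is 10 semitones below the open D2, so the same pitch on the E1 string lies at fret 6 + 10 = 16.

16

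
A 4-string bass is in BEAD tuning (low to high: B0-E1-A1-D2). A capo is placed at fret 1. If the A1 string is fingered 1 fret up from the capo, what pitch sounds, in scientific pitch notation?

B1

The capo raises the open A1 by 1 semitone to A#1; fretting 1 more gives A1 + 1 + 1 = A1 + 2 semitones = B1.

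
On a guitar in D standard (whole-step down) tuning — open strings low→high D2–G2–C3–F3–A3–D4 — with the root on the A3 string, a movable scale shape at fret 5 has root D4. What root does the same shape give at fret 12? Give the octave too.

Moving from fret 5 to fret 12 shifts the root by 7 semitones.
D4 up 7 semitones is A4.

A4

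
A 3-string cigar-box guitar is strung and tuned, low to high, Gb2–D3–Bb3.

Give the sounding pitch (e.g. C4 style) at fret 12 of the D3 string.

The open D3 string plus 12 semitones: D–Eb–E–F–…–C–Db–D.
The walk passes from B into C once, so the octave number goes from 3 to 4.

D4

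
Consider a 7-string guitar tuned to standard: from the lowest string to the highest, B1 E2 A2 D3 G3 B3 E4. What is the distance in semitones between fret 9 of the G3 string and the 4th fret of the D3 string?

G3 at fret 9 → E4 (MIDI 64); D3 at fret 4 → F#3 (MIDI 54).
64 − 54 = 10, so the two pitches are 10 semitones apart, with E4 the higher.

10 semitones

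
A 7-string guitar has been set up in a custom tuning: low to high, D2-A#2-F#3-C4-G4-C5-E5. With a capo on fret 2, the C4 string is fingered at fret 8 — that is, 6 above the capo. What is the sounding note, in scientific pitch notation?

G#4

The capo raises the open C4 by 2 semitones to D4; fretting 6 more gives C4 + 2 + 6 = C4 + 8 semitones = G#4.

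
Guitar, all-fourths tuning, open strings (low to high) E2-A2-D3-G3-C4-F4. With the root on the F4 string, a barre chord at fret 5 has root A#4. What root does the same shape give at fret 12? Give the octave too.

F5

Moving from fret 5 to fret 12 shifts the root by 7 semitones.
A#4 up 7 semitones is F5.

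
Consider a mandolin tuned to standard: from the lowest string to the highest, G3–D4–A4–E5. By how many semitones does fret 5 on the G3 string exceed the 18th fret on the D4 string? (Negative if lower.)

-20 semitones

G3 at fret 5 → C4 (MIDI 60); D4 at fret 18 → G#5 (MIDI 80).
60 − 80 = -20, so the two pitches are 20 semitones apart.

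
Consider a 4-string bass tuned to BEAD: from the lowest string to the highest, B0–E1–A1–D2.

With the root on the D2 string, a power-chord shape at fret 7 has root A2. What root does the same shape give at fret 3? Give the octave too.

Moving from fret 7 to fret 3 shifts the root by -4 semitones.
A2 down 4 semitones is F2.

F2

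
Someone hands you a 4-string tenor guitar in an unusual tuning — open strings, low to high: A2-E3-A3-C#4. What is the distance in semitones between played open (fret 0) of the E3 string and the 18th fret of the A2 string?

E3 at fret 0 → E3 (MIDI 52); A2 at fret 18 → D#4 (MIDI 63).
52 − 63 = -11, so the two pitches are 11 semitones apart, with D#4 the higher.

11 semitones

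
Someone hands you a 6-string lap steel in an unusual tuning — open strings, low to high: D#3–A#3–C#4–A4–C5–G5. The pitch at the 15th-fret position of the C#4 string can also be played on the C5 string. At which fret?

4

Fret 15 on C#4 is MIDI 61 + 15 = 76 (E5). On the C5 string (open MIDI 72), that pitch is 76 − 72 = fret 4.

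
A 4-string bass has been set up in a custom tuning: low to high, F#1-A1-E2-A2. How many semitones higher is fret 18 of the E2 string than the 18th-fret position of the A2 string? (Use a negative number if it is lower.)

E2 at fret 18 → A#3 (MIDI 58); A2 at fret 18 → D#4 (MIDI 63).
58 − 63 = -5, so the two pitches are 5 semitones apart.

-5 semitones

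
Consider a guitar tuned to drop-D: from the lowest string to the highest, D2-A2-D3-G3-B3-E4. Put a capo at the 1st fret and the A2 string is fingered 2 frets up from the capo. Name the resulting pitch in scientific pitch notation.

C3

The capo raises the open A2 by 1 semitone to A♯2; fretting 2 more gives A2 + 1 + 2 = A2 + 3 semitones = C3.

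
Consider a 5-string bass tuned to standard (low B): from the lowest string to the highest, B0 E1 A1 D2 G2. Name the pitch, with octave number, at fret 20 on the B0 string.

G2

B0 is MIDI 23. Adding 20 gives 43, which is G2.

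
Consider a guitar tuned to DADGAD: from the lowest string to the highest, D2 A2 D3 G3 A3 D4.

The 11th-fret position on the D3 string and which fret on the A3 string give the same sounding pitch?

4

D3 at fret 11 is D3 + 11 semitones = C♯4.
The open A3 string is 7 semitones above the open D3, so the same pitch on the A3 string lies at fret 11 − 7 = 4.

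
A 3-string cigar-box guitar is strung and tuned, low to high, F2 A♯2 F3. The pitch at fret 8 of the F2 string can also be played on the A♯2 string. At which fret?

Fret 8 on F2 is MIDI 41 + 8 = 49 (C♯3). On the A♯2 string (open MIDI 46), that pitch is 49 − 46 = fret 3.

3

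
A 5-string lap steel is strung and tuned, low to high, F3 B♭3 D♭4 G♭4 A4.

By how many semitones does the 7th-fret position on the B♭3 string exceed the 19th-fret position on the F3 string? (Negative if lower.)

-7 semitones

B♭3 at fret 7 → F4 (MIDI 65); F3 at fret 19 → C5 (MIDI 72).
65 − 72 = -7, so the two pitches are 7 semitones apart.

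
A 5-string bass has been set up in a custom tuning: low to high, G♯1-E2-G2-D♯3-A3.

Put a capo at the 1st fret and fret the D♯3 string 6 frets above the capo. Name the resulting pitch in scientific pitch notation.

A♯3

The capo raises the open D♯3 by 1 semitone to E3; fretting 6 more gives D♯3 + 1 + 6 = D♯3 + 7 semitones = A♯3.
(Also written B♭.)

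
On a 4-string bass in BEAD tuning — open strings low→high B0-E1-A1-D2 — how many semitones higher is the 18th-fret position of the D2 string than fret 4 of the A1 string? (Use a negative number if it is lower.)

D2 at fret 18 → G#3 (MIDI 56); A1 at fret 4 → C#2 (MIDI 37).
56 − 37 = 19, so the two pitches are 19 semitones apart.

19 semitones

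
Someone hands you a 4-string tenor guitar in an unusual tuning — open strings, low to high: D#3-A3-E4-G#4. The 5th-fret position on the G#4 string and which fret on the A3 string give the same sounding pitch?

G#4 at fret 5 is G#4 + 5 semitones = C#5.
The open A3 string is 11 semitones below the open G#4, so the same pitch on the A3 string lies at fret 5 + 11 = 16.

16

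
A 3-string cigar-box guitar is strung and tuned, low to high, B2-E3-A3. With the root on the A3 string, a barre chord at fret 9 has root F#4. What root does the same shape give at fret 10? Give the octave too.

Moving from fret 9 to fret 10 shifts the root by 1 semitone.
F#4 up 1 semitone is G4.

G4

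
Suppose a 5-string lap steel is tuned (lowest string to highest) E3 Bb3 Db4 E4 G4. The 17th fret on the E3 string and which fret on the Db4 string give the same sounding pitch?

E3 at fret 17 is E3 + 17 semitones = A4.
The open Db4 string is 9 semitones above the open E3, so the same pitch on the Db4 string lies at fret 17 − 9 = 8.

8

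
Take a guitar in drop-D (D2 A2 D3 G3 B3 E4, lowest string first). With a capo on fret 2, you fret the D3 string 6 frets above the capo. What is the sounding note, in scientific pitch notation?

The capo raises the open D3 by 2 semitones to E3; fretting 6 more gives D3 + 2 + 6 = D3 + 8 semitones = A#3.
(Also written Bb.)

A#3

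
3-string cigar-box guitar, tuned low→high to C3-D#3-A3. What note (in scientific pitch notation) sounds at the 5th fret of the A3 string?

Each fret is one semitone, so A3 + 5 = D4.

D4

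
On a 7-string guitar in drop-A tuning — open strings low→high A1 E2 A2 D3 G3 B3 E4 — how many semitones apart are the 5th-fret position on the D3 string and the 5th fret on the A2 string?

5 semitones

D3 at fret 5 → G3 (MIDI 55); A2 at fret 5 → D3 (MIDI 50).
55 − 50 = 5, so the two pitches are 5 semitones apart, with G3 the higher.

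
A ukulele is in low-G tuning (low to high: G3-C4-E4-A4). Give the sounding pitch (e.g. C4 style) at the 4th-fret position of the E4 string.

G#4

Each fret is one semitone, so E4 + 4 = G#4.
(Equivalently spelled Ab4.)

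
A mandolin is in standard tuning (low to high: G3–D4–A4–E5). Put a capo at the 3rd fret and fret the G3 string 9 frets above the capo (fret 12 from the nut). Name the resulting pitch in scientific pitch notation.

G4

The capo raises the open G3 by 3 semitones to A#3; fretting 9 more gives G3 + 3 + 9 = G3 + 12 semitones = G4.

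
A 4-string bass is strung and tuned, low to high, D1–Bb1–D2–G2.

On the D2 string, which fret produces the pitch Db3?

11

Db3 is 11 semitones above the open D2 (D–Eb–E–F–…–B–C–Db), so it sits at fret 11.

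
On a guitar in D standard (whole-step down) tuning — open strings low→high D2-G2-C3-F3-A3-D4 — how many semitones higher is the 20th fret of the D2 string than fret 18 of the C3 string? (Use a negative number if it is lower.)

D2 at fret 20 → A#3 (MIDI 58); C3 at fret 18 → F#4 (MIDI 66).
58 − 66 = -8, so the two pitches are 8 semitones apart.

-8 semitones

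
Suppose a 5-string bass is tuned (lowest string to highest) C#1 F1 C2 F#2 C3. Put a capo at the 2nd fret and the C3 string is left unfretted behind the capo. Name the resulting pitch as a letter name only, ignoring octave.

The capo raises the open C3 by 2 semitones to D3; fretting 0 more gives C3 + 2 + 0 = C3 + 2 semitones, landing on D.

D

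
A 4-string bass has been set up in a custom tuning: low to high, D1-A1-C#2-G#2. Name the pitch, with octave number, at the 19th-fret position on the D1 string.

A2

D1 is MIDI 26. Adding 19 gives 45, which is A2.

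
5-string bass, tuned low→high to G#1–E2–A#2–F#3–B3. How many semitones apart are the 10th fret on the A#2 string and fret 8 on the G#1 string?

A#2 at fret 10 → G#3 (MIDI 56); G#1 at fret 8 → E2 (MIDI 40).
56 − 40 = 16, so the two pitches are 16 semitones apart, with G#3 the higher.

16 semitones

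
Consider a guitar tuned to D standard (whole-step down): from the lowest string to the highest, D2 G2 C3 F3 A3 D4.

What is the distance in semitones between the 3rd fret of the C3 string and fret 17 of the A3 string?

C3 at fret 3 → D♯3 (MIDI 51); A3 at fret 17 → D5 (MIDI 74).
51 − 74 = -23, so the two pitches are 23 semitones apart, with D5 the higher.

23 semitones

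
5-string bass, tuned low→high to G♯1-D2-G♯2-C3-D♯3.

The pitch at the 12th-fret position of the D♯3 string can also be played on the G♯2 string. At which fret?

19

Fret 12 on D♯3 is MIDI 51 + 12 = 63 (D♯4). On the G♯2 string (open MIDI 44), that pitch is 63 − 44 = fret 19.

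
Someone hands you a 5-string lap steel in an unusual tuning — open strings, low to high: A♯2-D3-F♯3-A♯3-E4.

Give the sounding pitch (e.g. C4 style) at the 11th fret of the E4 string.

The open E4 string plus 11 semitones: E–F–F#–G–…–C#–D–D#.
The walk passes from B into C once, so the octave number goes from 4 to 5.

D♯5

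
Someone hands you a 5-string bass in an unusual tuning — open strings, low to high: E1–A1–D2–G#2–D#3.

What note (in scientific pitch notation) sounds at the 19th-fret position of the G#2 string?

D#4

Each fret is one semitone, so G#2 + 19 = D#4.
(Equivalently spelled Eb4.)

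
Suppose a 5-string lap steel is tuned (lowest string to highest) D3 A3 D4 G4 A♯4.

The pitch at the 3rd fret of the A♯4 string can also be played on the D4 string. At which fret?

11

Fret 3 on A♯4 is MIDI 70 + 3 = 73 (C♯5). On the D4 string (open MIDI 62), that pitch is 73 − 62 = fret 11.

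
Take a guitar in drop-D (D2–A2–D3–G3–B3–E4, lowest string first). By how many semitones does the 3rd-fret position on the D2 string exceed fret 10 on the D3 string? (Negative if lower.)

D2 at fret 3 → F2 (MIDI 41); D3 at fret 10 → C4 (MIDI 60).
41 − 60 = -19, so the two pitches are 19 semitones apart.

-19 semitones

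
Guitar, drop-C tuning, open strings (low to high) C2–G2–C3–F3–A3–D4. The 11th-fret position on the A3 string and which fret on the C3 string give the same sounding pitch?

A3 at fret 11 is A3 + 11 semitones = G#4.
The open C3 string is 9 semitones below the open A3, so the same pitch on the C3 string lies at fret 11 + 9 = 20.

20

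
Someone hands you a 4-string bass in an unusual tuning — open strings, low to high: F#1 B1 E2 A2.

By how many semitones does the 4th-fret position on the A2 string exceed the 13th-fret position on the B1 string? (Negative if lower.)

1 semitone

A2 at fret 4 → C#3 (MIDI 49); B1 at fret 13 → C3 (MIDI 48).
49 − 48 = 1, so the two pitches are 1 semitone apart.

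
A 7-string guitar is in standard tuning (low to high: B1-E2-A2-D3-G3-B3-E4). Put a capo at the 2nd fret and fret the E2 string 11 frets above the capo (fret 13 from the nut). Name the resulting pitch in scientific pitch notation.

F3

The capo raises the open E2 by 2 semitones to F#2; fretting 11 more gives E2 + 2 + 11 = E2 + 13 semitones = F3.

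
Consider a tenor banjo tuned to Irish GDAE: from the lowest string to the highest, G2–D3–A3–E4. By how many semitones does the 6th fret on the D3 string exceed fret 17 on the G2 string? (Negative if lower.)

-4 semitones

D3 at fret 6 → G♯3 (MIDI 56); G2 at fret 17 → C4 (MIDI 60).
56 − 60 = -4, so the two pitches are 4 semitones apart.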